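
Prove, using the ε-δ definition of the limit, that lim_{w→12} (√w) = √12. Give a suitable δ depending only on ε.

δ = min(12, √12·ε)

Let ε > 0 be given. We want δ > 0 such that 0 < |w − 12| < δ implies |√w − √12| < ε.
Multiplying by the conjugate, |√w − √12| = |w − 12|/(√w + √12).
Restrict δ ≤ 12 so that |w − 12| < 12 forces w > 0, and then √w + √12 > √12.
Hence |√w − √12| < |w − 12|/√12, which is < ε once |w − 12| < √12·ε.
Take δ = min(12, √12·ε). If 0 < |w − 12| < δ then w > 0 and |√w − √12| < |w − 12|/√12 < ε.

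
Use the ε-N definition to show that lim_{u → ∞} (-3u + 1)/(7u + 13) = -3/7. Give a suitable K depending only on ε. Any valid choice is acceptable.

Suppose ε > 0. We seek K > 0 such that u > K implies |(-3u + 1)/(7u + 13) + 3/7| < ε.
(-3u + 1)/(7u + 13) + 3/7 = (7(-3u + 1) − (-3)(7u + 13)) / (7(7u + 13)) = 46/(7(7u + 13)).
For u > 0 we have 7u + 13 > 7u, so |(-3u + 1)/(7u + 13) + 3/7| = 46/(7(7u + 13)) < 46/(7·7u) = (46/49)/u.
Thus |(-3u + 1)/(7u + 13) + 3/7| < ε whenever u > (46/49)/ε.
Take K = (46/49)/ε. If u > K then |(-3u + 1)/(7u + 13) + 3/7| < (46/49)/u < ε.

K = (46/49)/ε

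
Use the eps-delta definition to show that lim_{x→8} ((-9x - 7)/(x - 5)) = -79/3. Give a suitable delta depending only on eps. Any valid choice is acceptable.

Let eps > 0. We want delta > 0 with 0 < |x − 8| < delta ⇒ |(-9x - 7)/(x - 5) + 79/3| < eps.
Combining over a common denominator, (-9x - 7)/(x - 5) + 79/3 = [(-9x - 7)·3 − (-79)·(x - 5)] / [3·(x - 5)] = 52(x − 8) / (3(x - 5)).
So |(-9x - 7)/(x - 5) + 79/3| = 52|x − 8| / (3·|x − 5|).
Require delta ≤ 3/2, so |x − 5| ≥ |3| − |x − 8| > 3 − 3/2 = 3/2.
Hence |(-9x - 7)/(x - 5) + 79/3| < 52|x − 8|/(3·(3/2)) = (104/9)|x − 8|, which is < eps once |x − 8| < (9/104)eps.
Take delta = min(3/2, (9/104)eps). Then 0 < |x − 8| < delta forces both bounds, so |(-9x - 7)/(x - 5) + 79/3| < eps.

delta = min(3/2, (9/104)eps)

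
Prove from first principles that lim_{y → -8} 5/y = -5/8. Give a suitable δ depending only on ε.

Let ε > 0. We seek δ > 0 such that 0 < |y + 8| < δ implies |5/y + 5/8| < ε.
|5/y + 5/8| = 5·|-8 − y|/(8·|y|) = 5|y + 8|/(8|y|).
Require δ ≤ 4 so that |y| > 8 − 4 = 4, hence 8|y| > 32.
Then |5/y + 5/8| < 5|y + 8|/32, which is < ε when |y + 8| < (32/5)ε.
Take δ = min(4, (32/5)ε). Then 0 < |y + 8| < δ gives both |y + 8| < 4 and |y + 8| < (32/5)ε, so |5/y + 5/8| < ε.

δ = min(4, (32/5)ε)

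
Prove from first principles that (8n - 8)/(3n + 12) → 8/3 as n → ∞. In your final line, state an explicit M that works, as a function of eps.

M = (40/3)/eps

Suppose eps > 0. For n ≥ 1, |(8n - 8)/(3n + 12) − (8/3)| = |-120|/(3(3n + 12)) = 120/(3(3n + 12)).
Since 3n + 12 ≥ 3n for n ≥ 1, this is ≤ 120/(3·3n) = (40/3)/n.
So |(8n - 8)/(3n + 12) − (8/3)| < eps whenever n > (40/3)/eps.
Take M = (40/3)/eps. If n > M then |(8n - 8)/(3n + 12) − (8/3)| ≤ (40/3)/n < eps.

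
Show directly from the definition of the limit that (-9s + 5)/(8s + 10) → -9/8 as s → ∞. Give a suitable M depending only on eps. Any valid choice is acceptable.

Let eps > 0 be given. We seek M > 0 such that s > M implies |(-9s + 5)/(8s + 10) + 9/8| < eps.
(-9s + 5)/(8s + 10) + 9/8 = (8(-9s + 5) − (-9)(8s + 10)) / (8(8s + 10)) = 130/(8(8s + 10)).
For s > 0 we have 8s + 10 > 8s, so |(-9s + 5)/(8s + 10) + 9/8| = 130/(8(8s + 10)) < 130/(8·8s) = (65/32)/s.
Thus |(-9s + 5)/(8s + 10) + 9/8| < eps whenever s > (65/32)/eps.
Take M = (65/32)/eps. If s > M then |(-9s + 5)/(8s + 10) + 9/8| < (65/32)/s < eps.

M = (65/32)/eps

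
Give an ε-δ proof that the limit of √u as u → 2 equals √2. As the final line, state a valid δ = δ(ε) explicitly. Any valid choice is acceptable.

Let ε > 0 be given. We want δ > 0 such that 0 < |u − 2| < δ implies |√u − √2| < ε.
Multiplying by the conjugate, |√u − √2| = |u − 2|/(√u + √2).
Restrict δ ≤ 2 so that |u − 2| < 2 forces u > 0, and then √u + √2 > √2.
Hence |√u − √2| < |u − 2|/√2, which is < ε once |u − 2| < √2·ε.
Take δ = min(2, √2·ε). If 0 < |u − 2| < δ then u > 0 and |√u − √2| < |u − 2|/√2 < ε.

δ = min(2, √2·ε)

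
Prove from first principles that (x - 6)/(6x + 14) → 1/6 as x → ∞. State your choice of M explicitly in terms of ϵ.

Let ϵ > 0 be given. We seek M > 0 such that x > M implies |(x - 6)/(6x + 14) − (1/6)| < ϵ.
(x - 6)/(6x + 14) − (1/6) = (6(x - 6) − (6x + 14)) / (6(6x + 14)) = -50/(6(6x + 14)).
For x > 0 we have 6x + 14 > 6x, so |(x - 6)/(6x + 14) − (1/6)| = 50/(6(6x + 14)) < 50/(6·6x) = (25/18)/x.
Thus |(x - 6)/(6x + 14) − (1/6)| < ϵ whenever x > (25/18)/ϵ.
Take M = (25/18)/ϵ. If x > M then |(x - 6)/(6x + 14) − (1/6)| < (25/18)/x < ϵ.

M = (25/18)/ϵ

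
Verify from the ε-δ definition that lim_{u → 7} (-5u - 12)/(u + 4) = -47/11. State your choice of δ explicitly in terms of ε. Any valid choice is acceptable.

δ = min(11/2, (121/16)ε)

Let ε > 0 be given. We want δ > 0 with 0 < |u − 7| < δ ⇒ |(-5u - 12)/(u + 4) + 47/11| < ε.
Combining over a common denominator, (-5u - 12)/(u + 4) + 47/11 = [(-5u - 12)·11 − (-47)·(u + 4)] / [11·(u + 4)] = -8(u − 7) / (11(u + 4)).
So |(-5u - 12)/(u + 4) + 47/11| = 8|u − 7| / (11·|u + 4|).
Restrict δ ≤ 11/2. Then |u − 7| < 11/2 gives |u + 4| = |(u − 7) + 11| ≥ 11 − 11/2 = 11/2.
Hence |(-5u - 12)/(u + 4) + 47/11| < 8|u − 7|/(11·(11/2)) = (16/121)|u − 7|, which is < ε once |u − 7| < (121/16)ε.
Take δ = min(11/2, (121/16)ε). Then 0 < |u − 7| < δ forces both bounds, so |(-5u - 12)/(u + 4) + 47/11| < ε.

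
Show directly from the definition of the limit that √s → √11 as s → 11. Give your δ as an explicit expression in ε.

δ = min(11, √11·ε)

Let ε > 0. We want δ > 0 such that 0 < |s − 11| < δ implies |√s − √11| < ε.
Multiplying by the conjugate, |√s − √11| = |s − 11|/(√s + √11).
Restrict δ ≤ 11 so that |s − 11| < 11 forces s > 0, and then √s + √11 > √11.
Hence |√s − √11| < |s − 11|/√11, which is < ε once |s − 11| < √11·ε.
Take δ = min(11, √11·ε). If 0 < |s − 11| < δ then s > 0 and |√s − √11| < |s − 11|/√11 < ε.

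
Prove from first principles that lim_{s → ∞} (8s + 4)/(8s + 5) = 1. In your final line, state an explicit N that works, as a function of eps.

N = (1/8)/eps

Let eps > 0. We seek N > 0 such that s > N implies |(8s + 4)/(8s + 5) − 1| < eps.
(8s + 4)/(8s + 5) − 1 = (8(8s + 4) − 8(8s + 5)) / (8(8s + 5)) = -8/(8(8s + 5)).
For s > 0 we have 8s + 5 > 8s, so |(8s + 4)/(8s + 5) − 1| = 8/(8(8s + 5)) < 8/(8·8s) = (1/8)/s.
Thus |(8s + 4)/(8s + 5) − 1| < eps whenever s > (1/8)/eps.
Take N = (1/8)/eps. If s > N then |(8s + 4)/(8s + 5) − 1| < (1/8)/s < eps.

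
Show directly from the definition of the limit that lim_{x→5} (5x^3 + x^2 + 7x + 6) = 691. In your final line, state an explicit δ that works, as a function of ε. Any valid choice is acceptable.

Fix ε > 0. We want δ > 0 such that 0 < |x − 5| < δ implies |(5x^3 + x^2 + 7x + 6) − 691| < ε.
(5x^3 + x^2 + 7x + 6) − 691 = 5x^3 + x^2 + 7x - 685 = (x − 5)(5x^2 + 26x + 137).
So |(5x^3 + x^2 + 7x + 6) − 691| = |x − 5|·|5x^2 + 26x + 137|.
Require δ ≤ 2. Then |x − 5| < 2 gives |x| < 7, and by the triangle inequality |5x^2 + 26x + 137| ≤ 5·7^2 + 26·7 + 137 = 564.
Hence |(5x^3 + x^2 + 7x + 6) − 691| ≤ 564|x − 5| < ε provided |x − 5| < ε/564.
Take δ = min(2, ε/564). Then 0 < |x − 5| < δ gives both |x − 5| < 2 and |x − 5| < ε/564, so |(5x^3 + x^2 + 7x + 6) − 691| < ε.

δ = min(2, ε/564)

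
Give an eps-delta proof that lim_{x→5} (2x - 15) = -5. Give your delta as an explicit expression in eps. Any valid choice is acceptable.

Fix eps > 0. We need delta > 0 so that 0 < |x − 5| < delta implies |(2x - 15) + 5| < eps.
|(2x - 15) + 5| = |2x - 10| = 2|x − 5|.
So 2|x − 5| < eps exactly when |x − 5| < eps/2.
Choosing delta = eps/2 gives |(2x - 15) + 5| = 2|x − 5| < eps whenever |x − 5| < delta.

delta = eps/2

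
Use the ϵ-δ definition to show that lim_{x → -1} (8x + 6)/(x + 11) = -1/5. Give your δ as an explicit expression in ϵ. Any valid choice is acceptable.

δ = min(5, (25/41)ϵ)

Let ϵ > 0 be given. We want δ > 0 with 0 < |x + 1| < δ ⇒ |(8x + 6)/(x + 11) + 1/5| < ϵ.
Combining over a common denominator, (8x + 6)/(x + 11) + 1/5 = [(8x + 6)·10 − (-2)·(x + 11)] / [10·(x + 11)] = 82(x + 1) / (10(x + 11)).
So |(8x + 6)/(x + 11) + 1/5| = 82|x + 1| / (10·|x + 11|).
Restrict δ ≤ 5. Then |x + 1| < 5 gives |x + 11| = |(x + 1) + 10| ≥ 10 − 5 = 5.
Hence |(8x + 6)/(x + 11) + 1/5| < 82|x + 1|/(10·5) = (41/25)|x + 1|, which is < ϵ once |x + 1| < (25/41)ϵ.
Take δ = min(5, (25/41)ϵ). Then 0 < |x + 1| < δ forces both bounds, so |(8x + 6)/(x + 11) + 1/5| < ϵ.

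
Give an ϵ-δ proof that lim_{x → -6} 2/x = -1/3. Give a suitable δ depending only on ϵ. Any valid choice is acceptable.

δ = min(3, 9ϵ)

Let ϵ > 0. We seek δ > 0 such that 0 < |x + 6| < δ implies |2/x + 1/3| < ϵ.
|2/x + 1/3| = 2·|-6 − x|/(6·|x|) = 2|x + 6|/(6|x|).
Require δ ≤ 3 so that |x| > 6 − 3 = 3, hence 6|x| > 18.
Then |2/x + 1/3| < 2|x + 6|/18, which is < ϵ when |x + 6| < 9ϵ.
Take δ = min(3, 9ϵ). Then 0 < |x + 6| < δ gives both |x + 6| < 3 and |x + 6| < 9ϵ, so |2/x + 1/3| < ϵ.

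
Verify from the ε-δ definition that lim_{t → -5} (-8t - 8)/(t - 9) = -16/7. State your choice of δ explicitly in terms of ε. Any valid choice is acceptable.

δ = min(7, (49/40)ε)

Fix ε > 0. We want δ > 0 with 0 < |t + 5| < δ ⇒ |(-8t - 8)/(t - 9) + 16/7| < ε.
Combining over a common denominator, (-8t - 8)/(t - 9) + 16/7 = [(-8t - 8)·(-14) − 32·(t - 9)] / [(-14)·(t - 9)] = 80(t + 5) / ((-14)(t - 9)).
So |(-8t - 8)/(t - 9) + 16/7| = 80|t + 5| / (14·|t − 9|).
Require δ ≤ 7, so |t − 9| ≥ |-14| − |t + 5| > 14 − 7 = 7.
Hence |(-8t - 8)/(t - 9) + 16/7| < 80|t + 5|/(14·7) = (40/49)|t + 5|, which is < ε once |t + 5| < (49/40)ε.
Take δ = min(7, (49/40)ε). Then 0 < |t + 5| < δ forces both bounds, so |(-8t - 8)/(t - 9) + 16/7| < ε.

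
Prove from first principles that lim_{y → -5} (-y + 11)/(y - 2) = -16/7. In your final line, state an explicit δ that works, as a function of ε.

Suppose ε > 0. We want δ > 0 with 0 < |y + 5| < δ ⇒ |(-y + 11)/(y - 2) + 16/7| < ε.
Combining over a common denominator, (-y + 11)/(y - 2) + 16/7 = [(-y + 11)·(-7) − 16·(y - 2)] / [(-7)·(y - 2)] = -9(y + 5) / ((-7)(y - 2)).
So |(-y + 11)/(y - 2) + 16/7| = 9|y + 5| / (7·|y − 2|).
Restrict δ ≤ 7/2. Then |y + 5| < 7/2 gives |y − 2| = |(y + 5) + (-7)| ≥ 7 − 7/2 = 7/2.
Hence |(-y + 11)/(y - 2) + 16/7| < 9|y + 5|/(7·(7/2)) = (18/49)|y + 5|, which is < ε once |y + 5| < (49/18)ε.
Take δ = min(7/2, (49/18)ε). Then 0 < |y + 5| < δ forces both bounds, so |(-y + 11)/(y - 2) + 16/7| < ε.

δ = min(7/2, (49/18)ε)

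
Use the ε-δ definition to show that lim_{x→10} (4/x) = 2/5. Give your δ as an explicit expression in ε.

Fix ε > 0. We seek δ > 0 such that 0 < |x − 10| < δ implies |4/x − (2/5)| < ε.
|4/x − (2/5)| = 4·|10 − x|/(10·|x|) = 4|x − 10|/(10|x|).
Restrict δ ≤ 5. Then |x − 10| < 5 gives |x| > 5, so 10|x| > 50.
Then |4/x − (2/5)| < 4|x − 10|/50, which is < ε when |x − 10| < (25/2)ε.
Take δ = min(5, (25/2)ε). Then 0 < |x − 10| < δ gives both |x − 10| < 5 and |x − 10| < (25/2)ε, so |4/x − (2/5)| < ε.

δ = min(5, (25/2)ε)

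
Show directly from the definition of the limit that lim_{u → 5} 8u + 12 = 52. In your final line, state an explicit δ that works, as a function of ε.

δ = ε/8

Let ε > 0 be given. We need δ > 0 so that 0 < |u − 5| < δ implies |(8u + 12) − 52| < ε.
|(8u + 12) − 52| = |8u - 40| = 8|u − 5|.
Thus it suffices that |u − 5| < ε/8.
Take δ = ε/8. If 0 < |u − 5| < δ then |(8u + 12) − 52| = 8|u − 5| < 8·(ε/8) = ε.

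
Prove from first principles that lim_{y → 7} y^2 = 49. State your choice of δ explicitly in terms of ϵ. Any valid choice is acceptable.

δ = min(1, ϵ/15)

Fix ϵ > 0. We seek δ > 0 with 0 < |y − 7| < δ ⇒ |y^2 − 49| < ϵ.
Factor: y^2 − 49 = (y − 7)(y + 7), so |y^2 − 49| = |y − 7|·|y + 7|.
Impose δ ≤ 1 so that |y| < 8; then |y + 7| ≤ 15.
Hence |y^2 − 49| ≤ 15|y − 7|, which is < ϵ once |y − 7| < ϵ/15.
Take δ = min(1, ϵ/15). If 0 < |y − 7| < δ then both bounds hold and |y^2 − 49| ≤ 15|y − 7| < 15·(ϵ/15) = ϵ.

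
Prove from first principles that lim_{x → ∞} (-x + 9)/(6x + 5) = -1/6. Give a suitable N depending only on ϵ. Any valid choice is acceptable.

Let ϵ > 0 be given. We seek N > 0 such that x > N implies |(-x + 9)/(6x + 5) + 1/6| < ϵ.
(-x + 9)/(6x + 5) + 1/6 = (6(-x + 9) − (-1)(6x + 5)) / (6(6x + 5)) = 59/(6(6x + 5)).
For x > 0 we have 6x + 5 > 6x, so |(-x + 9)/(6x + 5) + 1/6| = 59/(6(6x + 5)) < 59/(6·6x) = (59/36)/x.
Thus |(-x + 9)/(6x + 5) + 1/6| < ϵ whenever x > (59/36)/ϵ.
Take N = (59/36)/ϵ. If x > N then |(-x + 9)/(6x + 5) + 1/6| < (59/36)/x < ϵ.

N = (59/36)/ϵ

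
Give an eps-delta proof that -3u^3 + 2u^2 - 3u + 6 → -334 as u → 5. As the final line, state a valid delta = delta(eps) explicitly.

Let eps > 0. We want delta > 0 such that 0 < |u − 5| < delta implies |(-3u^3 + 2u^2 - 3u + 6) + 334| < eps.
(-3u^3 + 2u^2 - 3u + 6) + 334 = -3u^3 + 2u^2 - 3u + 340 = (u − 5)(-3u^2 - 13u - 68).
So |(-3u^3 + 2u^2 - 3u + 6) + 334| = |u − 5|·|-3u^2 - 13u - 68|.
Assume first that |u − 5| < 1, so |u| < 6. Then |-3u^2 - 13u - 68| ≤ 3·6^2 + 13·6 + 68 = 254.
Hence |(-3u^3 + 2u^2 - 3u + 6) + 334| ≤ 254|u − 5| < eps provided |u − 5| < eps/254.
Choosing delta = min(1, eps/254) ensures both conditions, hence |(-3u^3 + 2u^2 - 3u + 6) + 334| < eps.

delta = min(1, eps/254)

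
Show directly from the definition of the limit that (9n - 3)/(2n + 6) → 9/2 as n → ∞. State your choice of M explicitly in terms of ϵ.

Let ϵ > 0. For n ≥ 1, |(9n - 3)/(2n + 6) − (9/2)| = |-60|/(2(2n + 6)) = 60/(2(2n + 6)).
Since 2n + 6 ≥ 2n for n ≥ 1, this is ≤ 60/(2·2n) = 15/n.
So |(9n - 3)/(2n + 6) − (9/2)| < ϵ whenever n > 15/ϵ.
Take M = 15/ϵ. If n > M then |(9n - 3)/(2n + 6) − (9/2)| ≤ 15/n < ϵ.

M = 15/ϵ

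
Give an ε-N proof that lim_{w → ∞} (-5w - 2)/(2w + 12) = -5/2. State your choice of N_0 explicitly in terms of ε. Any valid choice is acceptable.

Fix ε > 0. We seek N_0 > 0 such that w > N_0 implies |(-5w - 2)/(2w + 12) + 5/2| < ε.
(-5w - 2)/(2w + 12) + 5/2 = (2(-5w - 2) − (-5)(2w + 12)) / (2(2w + 12)) = 56/(2(2w + 12)).
For w > 0 we have 2w + 12 > 2w, so |(-5w - 2)/(2w + 12) + 5/2| = 56/(2(2w + 12)) < 56/(2·2w) = 14/w.
Thus |(-5w - 2)/(2w + 12) + 5/2| < ε whenever w > 14/ε.
Take N_0 = 14/ε. If w > N_0 then |(-5w - 2)/(2w + 12) + 5/2| < 14/w < ε.

N_0 = 14/ε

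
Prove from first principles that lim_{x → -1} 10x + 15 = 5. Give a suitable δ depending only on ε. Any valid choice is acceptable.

Suppose ε > 0. We need δ > 0 so that 0 < |x + 1| < δ implies |(10x + 15) − 5| < ε.
Since (10x + 15) − 5 = 10(x + 1), we have |(10x + 15) − 5| = 10|x + 1|.
So 10|x + 1| < ε exactly when |x + 1| < ε/10.
Take δ = ε/10. If 0 < |x + 1| < δ then |(10x + 15) − 5| = 10|x + 1| < 10·(ε/10) = ε.

δ = ε/10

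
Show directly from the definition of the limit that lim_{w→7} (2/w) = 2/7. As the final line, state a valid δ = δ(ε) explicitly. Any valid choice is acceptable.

Let ε > 0. We seek δ > 0 such that 0 < |w − 7| < δ implies |2/w − (2/7)| < ε.
|2/w − (2/7)| = 2·|7 − w|/(7·|w|) = 2|w − 7|/(7|w|).
Require δ ≤ 7/2 so that |w| > 7 − 7/2 = 7/2, hence 7|w| > 49/2.
Then |2/w − (2/7)| < 2|w − 7|/(49/2), which is < ε when |w − 7| < (49/4)ε.
Take δ = min(7/2, (49/4)ε). Then 0 < |w − 7| < δ gives both |w − 7| < 7/2 and |w − 7| < (49/4)ε, so |2/w − (2/7)| < ε.

δ = min(7/2, (49/4)ε)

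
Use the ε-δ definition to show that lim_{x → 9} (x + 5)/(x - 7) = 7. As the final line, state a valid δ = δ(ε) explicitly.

δ = min(1, (1/6)ε)

Let ε > 0 be given. We want δ > 0 with 0 < |x − 9| < δ ⇒ |(x + 5)/(x - 7) − 7| < ε.
Combining over a common denominator, (x + 5)/(x - 7) − 7 = [(x + 5)·2 − 14·(x - 7)] / [2·(x - 7)] = -12(x − 9) / (2(x - 7)).
So |(x + 5)/(x - 7) − 7| = 12|x − 9| / (2·|x − 7|).
Require δ ≤ 1, so |x − 7| ≥ |2| − |x − 9| > 2 − 1 = 1.
Hence |(x + 5)/(x - 7) − 7| < 12|x − 9|/(2·1) = 6|x − 9|, which is < ε once |x − 9| < (1/6)ε.
Take δ = min(1, (1/6)ε). Then 0 < |x − 9| < δ forces both bounds, so |(x + 5)/(x - 7) − 7| < ε.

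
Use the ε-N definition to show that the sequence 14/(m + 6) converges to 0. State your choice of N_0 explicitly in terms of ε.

N_0 = 14/ε

Let ε > 0. For m ≥ 1, |14/(m + 6) − 0| = 14/(m + 6) ≤ 14/m.
We need 14/m < ε, i.e. m > 14/ε.
Take N_0 = 14/ε. If m > N_0 then |14/(m + 6)| ≤ 14/m < ε.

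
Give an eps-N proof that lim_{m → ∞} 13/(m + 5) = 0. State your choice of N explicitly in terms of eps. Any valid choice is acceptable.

Suppose eps > 0. For m ≥ 1, |13/(m + 5) − 0| = 13/(m + 5) ≤ 13/m.
We need 13/m < eps, i.e. m > 13/eps.
Take N = 13/eps. If m > N then |13/(m + 5)| ≤ 13/m < eps.

N = 13/eps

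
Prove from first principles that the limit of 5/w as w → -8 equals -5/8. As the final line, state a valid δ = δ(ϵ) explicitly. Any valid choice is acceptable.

Fix ϵ > 0. We seek δ > 0 such that 0 < |w + 8| < δ implies |5/w + 5/8| < ϵ.
|5/w + 5/8| = 5·|-8 − w|/(8·|w|) = 5|w + 8|/(8|w|).
Restrict δ ≤ 4. Then |w + 8| < 4 gives |w| > 4, so 8|w| > 32.
Then |5/w + 5/8| < 5|w + 8|/32, which is < ϵ when |w + 8| < (32/5)ϵ.
Take δ = min(4, (32/5)ϵ). Then 0 < |w + 8| < δ gives both |w + 8| < 4 and |w + 8| < (32/5)ϵ, so |5/w + 5/8| < ϵ.

δ = min(4, (32/5)ϵ)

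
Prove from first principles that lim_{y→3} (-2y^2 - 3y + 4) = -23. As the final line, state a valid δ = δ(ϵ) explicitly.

δ = min(1, ϵ/17)

Let ϵ > 0. We want δ > 0 such that 0 < |y − 3| < δ implies |(-2y^2 - 3y + 4) + 23| < ϵ.
(-2y^2 - 3y + 4) + 23 = -2y^2 - 3y + 27 = (y − 3)(-2y - 9).
So |(-2y^2 - 3y + 4) + 23| = |y − 3|·|-2y - 9|.
Require δ ≤ 1. Then |y − 3| < 1 gives |y| < 4, and by the triangle inequality |-2y - 9| ≤ 2·4 + 9 = 17.
Hence |(-2y^2 - 3y + 4) + 23| ≤ 17|y − 3| < ϵ provided |y − 3| < ϵ/17.
Take δ = min(1, ϵ/17). Then 0 < |y − 3| < δ gives both |y − 3| < 1 and |y − 3| < ϵ/17, so |(-2y^2 - 3y + 4) + 23| < ϵ.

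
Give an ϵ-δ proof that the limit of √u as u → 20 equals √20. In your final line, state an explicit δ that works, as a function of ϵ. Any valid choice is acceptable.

Fix ϵ > 0. We want δ > 0 such that 0 < |u − 20| < δ implies |√u − √20| < ϵ.
Rationalise: √u − √20 = (u − 20)/(√u + √20), so |√u − √20| = |u − 20|/(√u + √20).
Restrict δ ≤ 20 so that |u − 20| < 20 forces u > 0, and then √u + √20 > √20.
Hence |√u − √20| < |u − 20|/√20, which is < ϵ once |u − 20| < √20·ϵ.
Take δ = min(20, √20·ϵ). If 0 < |u − 20| < δ then u > 0 and |√u − √20| < |u − 20|/√20 < ϵ.

δ = min(20, √20·ϵ)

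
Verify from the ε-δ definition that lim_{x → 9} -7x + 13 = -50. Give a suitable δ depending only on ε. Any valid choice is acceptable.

Suppose ε > 0. We need δ > 0 so that 0 < |x − 9| < δ implies |(-7x + 13) + 50| < ε.
|(-7x + 13) + 50| = |-7x + 63| = 7|x − 9|.
Thus it suffices that |x − 9| < ε/7.
Take δ = ε/7. If 0 < |x − 9| < δ then |(-7x + 13) + 50| = 7|x − 9| < 7·(ε/7) = ε.

δ = ε/7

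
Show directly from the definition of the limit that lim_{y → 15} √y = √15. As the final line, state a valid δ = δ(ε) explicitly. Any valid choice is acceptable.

δ = min(15, √15·ε)

Let ε > 0 be given. We want δ > 0 such that 0 < |y − 15| < δ implies |√y − √15| < ε.
Rationalise: √y − √15 = (y − 15)/(√y + √15), so |√y − √15| = |y − 15|/(√y + √15).
Restrict δ ≤ 15 so that |y − 15| < 15 forces y > 0, and then √y + √15 > √15.
Hence |√y − √15| < |y − 15|/√15, which is < ε once |y − 15| < √15·ε.
Take δ = min(15, √15·ε). If 0 < |y − 15| < δ then y > 0 and |√y − √15| < |y − 15|/√15 < ε.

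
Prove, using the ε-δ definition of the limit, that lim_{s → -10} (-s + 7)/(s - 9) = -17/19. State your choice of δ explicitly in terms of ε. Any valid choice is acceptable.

δ = min(19/2, (361/4)ε)

Suppose ε > 0. We want δ > 0 with 0 < |s + 10| < δ ⇒ |(-s + 7)/(s - 9) + 17/19| < ε.
Combining over a common denominator, (-s + 7)/(s - 9) + 17/19 = [(-s + 7)·(-19) − 17·(s - 9)] / [(-19)·(s - 9)] = 2(s + 10) / ((-19)(s - 9)).
So |(-s + 7)/(s - 9) + 17/19| = 2|s + 10| / (19·|s − 9|).
Restrict δ ≤ 19/2. Then |s + 10| < 19/2 gives |s − 9| = |(s + 10) + (-19)| ≥ 19 − 19/2 = 19/2.
Hence |(-s + 7)/(s - 9) + 17/19| < 2|s + 10|/(19·(19/2)) = (4/361)|s + 10|, which is < ε once |s + 10| < (361/4)ε.
Take δ = min(19/2, (361/4)ε). Then 0 < |s + 10| < δ forces both bounds, so |(-s + 7)/(s - 9) + 17/19| < ε.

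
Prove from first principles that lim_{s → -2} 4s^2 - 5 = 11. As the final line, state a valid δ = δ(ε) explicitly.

δ = min(2, ε/24)

Fix ε > 0. We want δ > 0 such that 0 < |s + 2| < δ implies |(4s^2 - 5) − 11| < ε.
(4s^2 - 5) − 11 = 4s^2 - 16 = (s + 2)(4s - 8).
So |(4s^2 - 5) − 11| = |s + 2|·|4s - 8|.
Require δ ≤ 2. Then |s + 2| < 2 gives |s| < 4, and by the triangle inequality |4s - 8| ≤ 4·4 + 8 = 24.
Hence |(4s^2 - 5) − 11| ≤ 24|s + 2| < ε provided |s + 2| < ε/24.
Take δ = min(2, ε/24). Then 0 < |s + 2| < δ gives both |s + 2| < 2 and |s + 2| < ε/24, so |(4s^2 - 5) − 11| < ε.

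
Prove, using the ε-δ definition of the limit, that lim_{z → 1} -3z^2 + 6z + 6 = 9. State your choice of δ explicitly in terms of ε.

δ = min(1, ε/9)

Fix ε > 0. We want δ > 0 such that 0 < |z − 1| < δ implies |(-3z^2 + 6z + 6) − 9| < ε.
(-3z^2 + 6z + 6) − 9 = -3z^2 + 6z - 3 = (z − 1)(-3z + 3).
So |(-3z^2 + 6z + 6) − 9| = |z − 1|·|-3z + 3|.
Assume first that |z − 1| < 1, so |z| < 2. Then |-3z + 3| ≤ 3·2 + 3 = 9.
Hence |(-3z^2 + 6z + 6) − 9| ≤ 9|z − 1| < ε provided |z − 1| < ε/9.
Choosing δ = min(1, ε/9) ensures both conditions, hence |(-3z^2 + 6z + 6) − 9| < ε.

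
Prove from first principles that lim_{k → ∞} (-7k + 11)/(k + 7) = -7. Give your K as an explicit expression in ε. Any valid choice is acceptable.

Fix ε > 0. For k ≥ 1, |(-7k + 11)/(k + 7) + 7| = |60|/((k + 7)) = 60/((k + 7)).
Since k + 7 ≥ k for k ≥ 1, this is ≤ 60/(k) = 60/k.
So |(-7k + 11)/(k + 7) + 7| < ε whenever k > 60/ε.
Take K = 60/ε. If k > K then |(-7k + 11)/(k + 7) + 7| ≤ 60/k < ε.

K = 60/ε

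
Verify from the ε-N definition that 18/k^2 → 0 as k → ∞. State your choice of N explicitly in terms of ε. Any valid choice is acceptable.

N = (18/ε)^{1/2}

Let ε > 0 be given. For k ≥ 1, |18/k^2 − 0| = 18/k^2.
18/k^2 < ε ⇔ k^2 > 18/ε ⇔ k > (18/ε)^{1/2}.
Take N = (18/ε)^{1/2}. Then k > N implies 18/k^2 < ε.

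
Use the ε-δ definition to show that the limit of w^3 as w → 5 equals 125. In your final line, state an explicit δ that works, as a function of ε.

Suppose ε > 0. We seek δ > 0 with 0 < |w − 5| < δ ⇒ |w^3 − 125| < ε.
Factor: w^3 − 125 = (w − 5)(w^2 + 5w + 25), so |w^3 − 125| = |w − 5|·|w^2 + 5w + 25|.
Impose δ ≤ 2 so that |w| < 7; then |w^2 + 5w + 25| ≤ 109.
Hence |w^3 − 125| ≤ 109|w − 5|, which is < ε once |w − 5| < ε/109.
Take δ = min(2, ε/109). If 0 < |w − 5| < δ then both bounds hold and |w^3 − 125| ≤ 109|w − 5| < 109·(ε/109) = ε.

δ = min(2, ε/109)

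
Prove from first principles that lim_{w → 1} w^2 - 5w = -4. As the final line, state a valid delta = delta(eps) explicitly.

delta = min(2, eps/7)

Fix eps > 0. We want delta > 0 such that 0 < |w − 1| < delta implies |(w^2 - 5w) + 4| < eps.
(w^2 - 5w) + 4 = w^2 - 5w + 4 = (w − 1)(w - 4).
So |(w^2 - 5w) + 4| = |w − 1|·|w - 4|.
Assume first that |w − 1| < 2, so |w| < 3. Then |w - 4| ≤ 3 + 4 = 7.
Hence |(w^2 - 5w) + 4| ≤ 7|w − 1| < eps provided |w − 1| < eps/7.
Take delta = min(2, eps/7). Then 0 < |w − 1| < delta gives both |w − 1| < 2 and |w − 1| < eps/7, so |(w^2 - 5w) + 4| < eps.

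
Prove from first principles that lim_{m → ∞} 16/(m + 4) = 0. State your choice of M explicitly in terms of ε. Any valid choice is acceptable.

M = 16/ε

Suppose ε > 0. For m ≥ 1, |16/(m + 4) − 0| = 16/(m + 4) ≤ 16/m.
We need 16/m < ε, i.e. m > 16/ε.
Take M = 16/ε. If m > M then |16/(m + 4)| ≤ 16/m < ε.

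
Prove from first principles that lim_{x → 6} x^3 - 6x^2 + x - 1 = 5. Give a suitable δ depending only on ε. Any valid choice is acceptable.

Let ε > 0 be given. We want δ > 0 such that 0 < |x − 6| < δ implies |(x^3 - 6x^2 + x - 1) − 5| < ε.
(x^3 - 6x^2 + x - 1) − 5 = x^3 - 6x^2 + x - 6 = (x − 6)(x^2 + 1).
So |(x^3 - 6x^2 + x - 1) − 5| = |x − 6|·|x^2 + 1|.
Require δ ≤ 2. Then |x − 6| < 2 gives |x| < 8, and by the triangle inequality |x^2 + 1| ≤ 8^2 + 1 = 65.
Hence |(x^3 - 6x^2 + x - 1) − 5| ≤ 65|x − 6| < ε provided |x − 6| < ε/65.
Take δ = min(2, ε/65). Then 0 < |x − 6| < δ gives both |x − 6| < 2 and |x − 6| < ε/65, so |(x^3 - 6x^2 + x - 1) − 5| < ε.

δ = min(2, ε/65)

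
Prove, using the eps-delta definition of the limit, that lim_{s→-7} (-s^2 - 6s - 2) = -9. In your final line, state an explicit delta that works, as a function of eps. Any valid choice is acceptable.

Fix eps > 0. We want delta > 0 such that 0 < |s + 7| < delta implies |(-s^2 - 6s - 2) + 9| < eps.
(-s^2 - 6s - 2) + 9 = -s^2 - 6s + 7 = (s + 7)(-s + 1).
So |(-s^2 - 6s - 2) + 9| = |s + 7|·|-s + 1|.
Require delta ≤ 2. Then |s + 7| < 2 gives |s| < 9, and by the triangle inequality |-s + 1| ≤ 9 + 1 = 10.
Hence |(-s^2 - 6s - 2) + 9| ≤ 10|s + 7| < eps provided |s + 7| < eps/10.
Take delta = min(2, eps/10). Then 0 < |s + 7| < delta gives both |s + 7| < 2 and |s + 7| < eps/10, so |(-s^2 - 6s - 2) + 9| < eps.

delta = min(2, eps/10)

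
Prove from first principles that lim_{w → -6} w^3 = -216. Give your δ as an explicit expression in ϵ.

δ = min(1, ϵ/127)

Suppose ϵ > 0. We seek δ > 0 with 0 < |w + 6| < δ ⇒ |w^3 + 216| < ϵ.
Factor: w^3 + 216 = (w + 6)(w^2 - 6w + 36), so |w^3 + 216| = |w + 6|·|w^2 - 6w + 36|.
Restrict δ ≤ 1. Then |w + 6| < 1 gives |w| < 7, so by the triangle inequality |w^2 - 6w + 36| ≤ 7^2 + 6·7 + 36 = 127.
Hence |w^3 + 216| ≤ 127|w + 6|, which is < ϵ once |w + 6| < ϵ/127.
Take δ = min(1, ϵ/127). If 0 < |w + 6| < δ then both bounds hold and |w^3 + 216| ≤ 127|w + 6| < 127·(ϵ/127) = ϵ.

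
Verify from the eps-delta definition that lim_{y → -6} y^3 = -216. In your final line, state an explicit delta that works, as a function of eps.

delta = min(1, eps/127)

Let eps > 0 be given. We seek delta > 0 with 0 < |y + 6| < delta ⇒ |y^3 + 216| < eps.
Factor: y^3 + 216 = (y + 6)(y^2 - 6y + 36), so |y^3 + 216| = |y + 6|·|y^2 - 6y + 36|.
Restrict delta ≤ 1. Then |y + 6| < 1 gives |y| < 7, so by the triangle inequality |y^2 - 6y + 36| ≤ 7^2 + 6·7 + 36 = 127.
Hence |y^3 + 216| ≤ 127|y + 6|, which is < eps once |y + 6| < eps/127.
Take delta = min(1, eps/127). If 0 < |y + 6| < delta then both bounds hold and |y^3 + 216| ≤ 127|y + 6| < 127·(eps/127) = eps.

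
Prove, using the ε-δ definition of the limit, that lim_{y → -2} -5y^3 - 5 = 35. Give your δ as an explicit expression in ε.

δ = min(1, ε/95)

Let ε > 0 be given. We want δ > 0 such that 0 < |y + 2| < δ implies |(-5y^3 - 5) − 35| < ε.
(-5y^3 - 5) − 35 = -5y^3 - 40 = (y + 2)(-5y^2 + 10y - 20).
So |(-5y^3 - 5) − 35| = |y + 2|·|-5y^2 + 10y - 20|.
Require δ ≤ 1. Then |y + 2| < 1 gives |y| < 3, and by the triangle inequality |-5y^2 + 10y - 20| ≤ 5·3^2 + 10·3 + 20 = 95.
Hence |(-5y^3 - 5) − 35| ≤ 95|y + 2| < ε provided |y + 2| < ε/95.
Take δ = min(1, ε/95). Then 0 < |y + 2| < δ gives both |y + 2| < 1 and |y + 2| < ε/95, so |(-5y^3 - 5) − 35| < ε.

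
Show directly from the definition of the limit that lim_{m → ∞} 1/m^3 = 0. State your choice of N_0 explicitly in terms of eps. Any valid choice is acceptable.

N_0 = (1/eps)^{1/3}

Let eps > 0. For m ≥ 1, |1/m^3 − 0| = 1/m^3.
1/m^3 < eps ⇔ m^3 > 1/eps ⇔ m > (1/eps)^{1/3}.
Take N_0 = (1/eps)^{1/3}. Then m > N_0 implies 1/m^3 < eps.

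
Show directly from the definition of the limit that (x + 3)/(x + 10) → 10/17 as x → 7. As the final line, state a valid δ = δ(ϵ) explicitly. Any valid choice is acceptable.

Let ϵ > 0 be given. We want δ > 0 with 0 < |x − 7| < δ ⇒ |(x + 3)/(x + 10) − (10/17)| < ϵ.
Combining over a common denominator, (x + 3)/(x + 10) − (10/17) = [(x + 3)·17 − 10·(x + 10)] / [17·(x + 10)] = 7(x − 7) / (17(x + 10)).
So |(x + 3)/(x + 10) − (10/17)| = 7|x − 7| / (17·|x + 10|).
Require δ ≤ 17/2, so |x + 10| ≥ |17| − |x − 7| > 17 − 17/2 = 17/2.
Hence |(x + 3)/(x + 10) − (10/17)| < 7|x − 7|/(17·(17/2)) = (14/289)|x − 7|, which is < ϵ once |x − 7| < (289/14)ϵ.
Take δ = min(17/2, (289/14)ϵ). Then 0 < |x − 7| < δ forces both bounds, so |(x + 3)/(x + 10) − (10/17)| < ϵ.

δ = min(17/2, (289/14)ϵ)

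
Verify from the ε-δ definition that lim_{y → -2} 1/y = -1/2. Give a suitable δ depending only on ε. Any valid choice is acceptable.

δ = min(1, 2ε)

Suppose ε > 0. We seek δ > 0 such that 0 < |y + 2| < δ implies |1/y + 1/2| < ε.
|1/y + 1/2| = |-2 − y|/(2·|y|) = |y + 2|/(2|y|).
Require δ ≤ 1 so that |y| > 2 − 1 = 1, hence 2|y| > 2.
Then |1/y + 1/2| < |y + 2|/2, which is < ε when |y + 2| < 2ε.
Take δ = min(1, 2ε). Then 0 < |y + 2| < δ gives both |y + 2| < 1 and |y + 2| < 2ε, so |1/y + 1/2| < ε.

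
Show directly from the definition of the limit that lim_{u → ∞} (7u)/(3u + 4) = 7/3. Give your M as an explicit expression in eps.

M = (28/9)/eps

Fix eps > 0. We seek M > 0 such that u > M implies |(7u)/(3u + 4) − (7/3)| < eps.
(7u)/(3u + 4) − (7/3) = (3(7u) − 7(3u + 4)) / (3(3u + 4)) = -28/(3(3u + 4)).
For u > 0 we have 3u + 4 > 3u, so |(7u)/(3u + 4) − (7/3)| = 28/(3(3u + 4)) < 28/(3·3u) = (28/9)/u.
Thus |(7u)/(3u + 4) − (7/3)| < eps whenever u > (28/9)/eps.
Take M = (28/9)/eps. If u > M then |(7u)/(3u + 4) − (7/3)| < (28/9)/u < eps.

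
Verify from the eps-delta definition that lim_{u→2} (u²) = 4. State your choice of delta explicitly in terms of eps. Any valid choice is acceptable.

delta = min(1, eps/5)

Fix eps > 0. We seek delta > 0 with 0 < |u − 2| < delta ⇒ |u² − 4| < eps.
Factor: u² − 4 = (u − 2)(u + 2), so |u² − 4| = |u − 2|·|u + 2|.
Impose delta ≤ 1 so that |u| < 3; then |u + 2| ≤ 5.
Hence |u² − 4| ≤ 5|u − 2|, which is < eps once |u − 2| < eps/5.
Take delta = min(1, eps/5). If 0 < |u − 2| < delta then both bounds hold and |u² − 4| ≤ 5|u − 2| < 5·(eps/5) = eps.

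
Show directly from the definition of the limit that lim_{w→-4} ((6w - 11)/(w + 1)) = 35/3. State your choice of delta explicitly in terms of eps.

delta = min(3/2, (9/34)eps)

Let eps > 0. We want delta > 0 with 0 < |w + 4| < delta ⇒ |(6w - 11)/(w + 1) − (35/3)| < eps.
Combining over a common denominator, (6w - 11)/(w + 1) − (35/3) = [(6w - 11)·(-3) − (-35)·(w + 1)] / [(-3)·(w + 1)] = 17(w + 4) / ((-3)(w + 1)).
So |(6w - 11)/(w + 1) − (35/3)| = 17|w + 4| / (3·|w + 1|).
Restrict delta ≤ 3/2. Then |w + 4| < 3/2 gives |w + 1| = |(w + 4) + (-3)| ≥ 3 − 3/2 = 3/2.
Hence |(6w - 11)/(w + 1) − (35/3)| < 17|w + 4|/(3·(3/2)) = (34/9)|w + 4|, which is < eps once |w + 4| < (9/34)eps.
Take delta = min(3/2, (9/34)eps). Then 0 < |w + 4| < delta forces both bounds, so |(6w - 11)/(w + 1) − (35/3)| < eps.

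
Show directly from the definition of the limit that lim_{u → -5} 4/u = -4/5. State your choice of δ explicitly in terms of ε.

δ = min(5/2, (25/8)ε)

Fix ε > 0. We seek δ > 0 such that 0 < |u + 5| < δ implies |4/u + 4/5| < ε.
|4/u + 4/5| = 4·|-5 − u|/(5·|u|) = 4|u + 5|/(5|u|).
Restrict δ ≤ 5/2. Then |u + 5| < 5/2 gives |u| > 5/2, so 5|u| > 25/2.
Then |4/u + 4/5| < 4|u + 5|/(25/2), which is < ε when |u + 5| < (25/8)ε.
Take δ = min(5/2, (25/8)ε). Then 0 < |u + 5| < δ gives both |u + 5| < 5/2 and |u + 5| < (25/8)ε, so |4/u + 4/5| < ε.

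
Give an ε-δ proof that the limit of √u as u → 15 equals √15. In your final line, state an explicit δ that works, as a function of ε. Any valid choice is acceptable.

δ = min(15, √15·ε)

Suppose ε > 0. We want δ > 0 such that 0 < |u − 15| < δ implies |√u − √15| < ε.
Rationalise: √u − √15 = (u − 15)/(√u + √15), so |√u − √15| = |u − 15|/(√u + √15).
Restrict δ ≤ 15 so that |u − 15| < 15 forces u > 0, and then √u + √15 > √15.
Hence |√u − √15| < |u − 15|/√15, which is < ε once |u − 15| < √15·ε.
Take δ = min(15, √15·ε). If 0 < |u − 15| < δ then u > 0 and |√u − √15| < |u − 15|/√15 < ε.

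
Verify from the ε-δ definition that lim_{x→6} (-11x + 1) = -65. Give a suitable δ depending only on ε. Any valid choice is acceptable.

δ = ε/11

Let ε > 0. We need δ > 0 so that 0 < |x − 6| < δ implies |(-11x + 1) + 65| < ε.
Since (-11x + 1) + 65 = -11(x − 6), we have |(-11x + 1) + 65| = 11|x − 6|.
So 11|x − 6| < ε exactly when |x − 6| < ε/11.
Choosing δ = ε/11 gives |(-11x + 1) + 65| = 11|x − 6| < ε whenever |x − 6| < δ.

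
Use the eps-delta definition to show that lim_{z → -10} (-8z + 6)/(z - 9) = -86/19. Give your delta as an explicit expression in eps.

Let eps > 0. We want delta > 0 with 0 < |z + 10| < delta ⇒ |(-8z + 6)/(z - 9) + 86/19| < eps.
Combining over a common denominator, (-8z + 6)/(z - 9) + 86/19 = [(-8z + 6)·(-19) − 86·(z - 9)] / [(-19)·(z - 9)] = 66(z + 10) / ((-19)(z - 9)).
So |(-8z + 6)/(z - 9) + 86/19| = 66|z + 10| / (19·|z − 9|).
Restrict delta ≤ 19/2. Then |z + 10| < 19/2 gives |z − 9| = |(z + 10) + (-19)| ≥ 19 − 19/2 = 19/2.
Hence |(-8z + 6)/(z - 9) + 86/19| < 66|z + 10|/(19·(19/2)) = (132/361)|z + 10|, which is < eps once |z + 10| < (361/132)eps.
Take delta = min(19/2, (361/132)eps). Then 0 < |z + 10| < delta forces both bounds, so |(-8z + 6)/(z - 9) + 86/19| < eps.

delta = min(19/2, (361/132)eps)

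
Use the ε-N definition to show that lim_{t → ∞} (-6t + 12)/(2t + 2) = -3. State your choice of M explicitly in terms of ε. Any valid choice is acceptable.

M = 9/ε

Let ε > 0. We seek M > 0 such that t > M implies |(-6t + 12)/(2t + 2) + 3| < ε.
(-6t + 12)/(2t + 2) + 3 = (2(-6t + 12) − (-6)(2t + 2)) / (2(2t + 2)) = 36/(2(2t + 2)).
For t > 0 we have 2t + 2 > 2t, so |(-6t + 12)/(2t + 2) + 3| = 36/(2(2t + 2)) < 36/(2·2t) = 9/t.
Thus |(-6t + 12)/(2t + 2) + 3| < ε whenever t > 9/ε.
Take M = 9/ε. If t > M then |(-6t + 12)/(2t + 2) + 3| < 9/t < ε.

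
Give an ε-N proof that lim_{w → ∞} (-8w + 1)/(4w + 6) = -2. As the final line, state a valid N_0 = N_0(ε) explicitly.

N_0 = (13/4)/ε

Let ε > 0 be given. We seek N_0 > 0 such that w > N_0 implies |(-8w + 1)/(4w + 6) + 2| < ε.
(-8w + 1)/(4w + 6) + 2 = (4(-8w + 1) − (-8)(4w + 6)) / (4(4w + 6)) = 52/(4(4w + 6)).
For w > 0 we have 4w + 6 > 4w, so |(-8w + 1)/(4w + 6) + 2| = 52/(4(4w + 6)) < 52/(4·4w) = (13/4)/w.
Thus |(-8w + 1)/(4w + 6) + 2| < ε whenever w > (13/4)/ε.
Take N_0 = (13/4)/ε. If w > N_0 then |(-8w + 1)/(4w + 6) + 2| < (13/4)/w < ε.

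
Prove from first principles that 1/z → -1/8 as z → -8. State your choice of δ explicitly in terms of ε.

Fix ε > 0. We seek δ > 0 such that 0 < |z + 8| < δ implies |1/z + 1/8| < ε.
|1/z + 1/8| = |-8 − z|/(8·|z|) = |z + 8|/(8|z|).
Require δ ≤ 4 so that |z| > 8 − 4 = 4, hence 8|z| > 32.
Then |1/z + 1/8| < |z + 8|/32, which is < ε when |z + 8| < 32ε.
Take δ = min(4, 32ε). Then 0 < |z + 8| < δ gives both |z + 8| < 4 and |z + 8| < 32ε, so |1/z + 1/8| < ε.

δ = min(4, 32ε)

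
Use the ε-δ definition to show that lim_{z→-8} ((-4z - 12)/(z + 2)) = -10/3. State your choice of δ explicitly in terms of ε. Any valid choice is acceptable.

δ = min(3, (9/2)ε)

Let ε > 0. We want δ > 0 with 0 < |z + 8| < δ ⇒ |(-4z - 12)/(z + 2) + 10/3| < ε.
Combining over a common denominator, (-4z - 12)/(z + 2) + 10/3 = [(-4z - 12)·(-6) − 20·(z + 2)] / [(-6)·(z + 2)] = 4(z + 8) / ((-6)(z + 2)).
So |(-4z - 12)/(z + 2) + 10/3| = 4|z + 8| / (6·|z + 2|).
Require δ ≤ 3, so |z + 2| ≥ |-6| − |z + 8| > 6 − 3 = 3.
Hence |(-4z - 12)/(z + 2) + 10/3| < 4|z + 8|/(6·3) = (2/9)|z + 8|, which is < ε once |z + 8| < (9/2)ε.
Take δ = min(3, (9/2)ε). Then 0 < |z + 8| < δ forces both bounds, so |(-4z - 12)/(z + 2) + 10/3| < ε.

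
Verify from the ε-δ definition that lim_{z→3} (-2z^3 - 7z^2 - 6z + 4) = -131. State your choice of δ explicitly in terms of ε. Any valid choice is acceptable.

δ = min(2, ε/160)

Suppose ε > 0. We want δ > 0 such that 0 < |z − 3| < δ implies |(-2z^3 - 7z^2 - 6z + 4) + 131| < ε.
(-2z^3 - 7z^2 - 6z + 4) + 131 = -2z^3 - 7z^2 - 6z + 135 = (z − 3)(-2z^2 - 13z - 45).
So |(-2z^3 - 7z^2 - 6z + 4) + 131| = |z − 3|·|-2z^2 - 13z - 45|.
Require δ ≤ 2. Then |z − 3| < 2 gives |z| < 5, and by the triangle inequality |-2z^2 - 13z - 45| ≤ 2·5^2 + 13·5 + 45 = 160.
Hence |(-2z^3 - 7z^2 - 6z + 4) + 131| ≤ 160|z − 3| < ε provided |z − 3| < ε/160.
Choosing δ = min(2, ε/160) ensures both conditions, hence |(-2z^3 - 7z^2 - 6z + 4) + 131| < ε.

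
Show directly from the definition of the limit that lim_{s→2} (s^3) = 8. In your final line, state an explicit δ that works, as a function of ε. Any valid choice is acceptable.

Let ε > 0 be given. We seek δ > 0 with 0 < |s − 2| < δ ⇒ |s^3 − 8| < ε.
Factor: s^3 − 8 = (s − 2)(s^2 + 2s + 4), so |s^3 − 8| = |s − 2|·|s^2 + 2s + 4|.
Impose δ ≤ 1 so that |s| < 3; then |s^2 + 2s + 4| ≤ 19.
Hence |s^3 − 8| ≤ 19|s − 2|, which is < ε once |s − 2| < ε/19.
Take δ = min(1, ε/19). If 0 < |s − 2| < δ then both bounds hold and |s^3 − 8| ≤ 19|s − 2| < 19·(ε/19) = ε.

δ = min(1, ε/19)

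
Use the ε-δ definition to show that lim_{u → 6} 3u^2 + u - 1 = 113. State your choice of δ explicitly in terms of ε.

δ = min(1, ε/40)

Let ε > 0. We want δ > 0 such that 0 < |u − 6| < δ implies |(3u^2 + u - 1) − 113| < ε.
(3u^2 + u - 1) − 113 = 3u^2 + u - 114 = (u − 6)(3u + 19).
So |(3u^2 + u - 1) − 113| = |u − 6|·|3u + 19|.
Assume first that |u − 6| < 1, so |u| < 7. Then |3u + 19| ≤ 3·7 + 19 = 40.
Hence |(3u^2 + u - 1) − 113| ≤ 40|u − 6| < ε provided |u − 6| < ε/40.
Take δ = min(1, ε/40). Then 0 < |u − 6| < δ gives both |u − 6| < 1 and |u − 6| < ε/40, so |(3u^2 + u - 1) − 113| < ε.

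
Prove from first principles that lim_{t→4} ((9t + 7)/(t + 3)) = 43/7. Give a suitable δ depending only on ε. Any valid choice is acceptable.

δ = min(7/2, (49/40)ε)

Fix ε > 0. We want δ > 0 with 0 < |t − 4| < δ ⇒ |(9t + 7)/(t + 3) − (43/7)| < ε.
Combining over a common denominator, (9t + 7)/(t + 3) − (43/7) = [(9t + 7)·7 − 43·(t + 3)] / [7·(t + 3)] = 20(t − 4) / (7(t + 3)).
So |(9t + 7)/(t + 3) − (43/7)| = 20|t − 4| / (7·|t + 3|).
Require δ ≤ 7/2, so |t + 3| ≥ |7| − |t − 4| > 7 − 7/2 = 7/2.
Hence |(9t + 7)/(t + 3) − (43/7)| < 20|t − 4|/(7·(7/2)) = (40/49)|t − 4|, which is < ε once |t − 4| < (49/40)ε.
Take δ = min(7/2, (49/40)ε). Then 0 < |t − 4| < δ forces both bounds, so |(9t + 7)/(t + 3) − (43/7)| < ε.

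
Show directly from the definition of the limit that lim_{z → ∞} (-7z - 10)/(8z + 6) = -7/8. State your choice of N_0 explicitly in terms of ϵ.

Let ϵ > 0. We seek N_0 > 0 such that z > N_0 implies |(-7z - 10)/(8z + 6) + 7/8| < ϵ.
(-7z - 10)/(8z + 6) + 7/8 = (8(-7z - 10) − (-7)(8z + 6)) / (8(8z + 6)) = -38/(8(8z + 6)).
For z > 0 we have 8z + 6 > 8z, so |(-7z - 10)/(8z + 6) + 7/8| = 38/(8(8z + 6)) < 38/(8·8z) = (19/32)/z.
Thus |(-7z - 10)/(8z + 6) + 7/8| < ϵ whenever z > (19/32)/ϵ.
Take N_0 = (19/32)/ϵ. If z > N_0 then |(-7z - 10)/(8z + 6) + 7/8| < (19/32)/z < ϵ.

N_0 = (19/32)/ϵ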